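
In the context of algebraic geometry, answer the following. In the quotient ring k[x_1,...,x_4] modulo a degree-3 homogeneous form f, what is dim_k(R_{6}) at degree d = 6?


For R = k[x_1,...,x_n]/(f) with f homogeneous of degree e:
The Hilbert series is (1 - t^e)/(1 - t)^n.
So h(d) = C(d+n-1, n-1) - C(d-e+n-1, n-1) for d >= e.
With n=4, e=3, d=6:
C(6+4-1, 4-1) = C(9, 3) = 84
C(6-3+4-1, 4-1) = C(6, 3) = 20
h(6) = 84 - 20 = 64

64


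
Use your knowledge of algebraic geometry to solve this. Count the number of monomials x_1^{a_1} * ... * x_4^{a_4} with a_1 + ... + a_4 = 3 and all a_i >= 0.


The number of degree-3 monomials in 4 variables is C(d+n-1, n-1).
= C(3+4-1, 4-1) = C(6, 3)
= 20

20


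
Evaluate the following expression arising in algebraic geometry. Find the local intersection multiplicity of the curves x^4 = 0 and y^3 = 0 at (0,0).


The intersection multiplicity of V(x^a) and V(y^b) at the origin is:
I(O; V(x^4), V(y^3)) = dim_k(k[x,y]/(x^4, y^3))
A basis for k[x,y]/(x^4, y^3) is the set of monomials x^i * y^j
where 0 <= i < 4 and 0 <= j < 3.
The number of such monomials is 4 * 3 = 12

12


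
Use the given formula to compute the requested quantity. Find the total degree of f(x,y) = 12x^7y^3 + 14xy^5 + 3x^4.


Examine each term for its total degree (sum of exponents).
  Term '12x^7y^3' has total degree 7+3 = 10.
  Term '14xy^5' has total degree 1+5 = 6.
  Term '3x^4' has total degree 4+0 = 4.
The maximum total degree among all terms is 10.

10


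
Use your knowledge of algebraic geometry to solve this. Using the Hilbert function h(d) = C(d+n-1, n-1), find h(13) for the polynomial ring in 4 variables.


The Hilbert function for the polynomial ring in 4 variables is:
h(d) = C(d+n-1, n-1)
h(13) = C(13+4-1, 4-1) = C(16, 3)
= 16! / (3! * 13!)
= 560

560


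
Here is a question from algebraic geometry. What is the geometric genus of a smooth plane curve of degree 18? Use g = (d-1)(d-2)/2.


Using the genus formula for smooth plane curves:
g = (d-1)(d-2)/2
g = (18-1)(18-2)/2
g = 17*16/2
g = 272/2 = 136

136


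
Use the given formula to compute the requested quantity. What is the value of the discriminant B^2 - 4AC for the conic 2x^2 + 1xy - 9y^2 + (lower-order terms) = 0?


The discriminant of a conic Ax^2 + Bxy + Cy^2 + ... = 0 is B^2 - 4AC.
B^2 = 1^2 = 1
4AC = 4*2*(-9) = -72
Discriminant = 1 + 72 = 73

73


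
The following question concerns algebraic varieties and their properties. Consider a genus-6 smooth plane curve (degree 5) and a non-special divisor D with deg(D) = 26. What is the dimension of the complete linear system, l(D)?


First, compute the genus of a smooth plane curve of degree 5:
g = (d-1)(d-2)/2 = (5-1)(5-2)/2 = 6
For a non-special divisor D (i.e., h^1(D) = 0), Riemann-Roch gives:
l(D) = deg(D) - g + 1
Since deg(D) = 26 >= 2g - 1 = 11, D is non-special.
l(D) = 26 - 6 + 1 = 21

21


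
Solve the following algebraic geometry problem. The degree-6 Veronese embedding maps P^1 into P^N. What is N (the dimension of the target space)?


The Veronese embedding v_d: P^n -> P^N maps each point to all
degree-d monomials in n+1 homogeneous coordinates.
N = C(n+d, d) - 1
N = C(1+6, 6) - 1
N = C(7, 6) - 1
C(7, 6) = 7
N = 7 - 1 = 6

6


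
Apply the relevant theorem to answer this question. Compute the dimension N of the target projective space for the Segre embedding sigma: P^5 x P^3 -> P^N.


The Segre embedding maps P^m x P^n into P^N via
all products of coordinates from each factor.
N = (m+1)(n+1) - 1
N = (5+1)(3+1) - 1
N = 6*4 - 1
N = 24 - 1 = 23

23


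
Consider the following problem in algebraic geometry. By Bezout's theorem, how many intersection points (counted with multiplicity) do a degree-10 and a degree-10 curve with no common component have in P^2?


Bezout's theorem states the intersection count equals the product of degrees.
Intersection count = 10 * 10 = 100

100


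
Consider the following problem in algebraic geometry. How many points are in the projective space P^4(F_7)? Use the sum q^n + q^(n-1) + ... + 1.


P^4(F_7) has (q^(n+1) - 1)/(q - 1) points.
= 7^4 + 7^3 + 7^2 + 7^1 + 7^0
= 2401 + 343 + 49 + 7 + 1
= 2801

2801


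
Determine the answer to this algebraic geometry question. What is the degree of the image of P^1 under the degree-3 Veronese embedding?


The Veronese variety v_3(P^1) has degree d^r.
d^r = 3^1 = 3

3


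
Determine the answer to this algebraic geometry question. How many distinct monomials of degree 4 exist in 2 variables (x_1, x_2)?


The number of degree-4 monomials in 2 variables is C(d+n-1, n-1).
= C(4+2-1, 2-1) = C(5, 1)
= 5

5


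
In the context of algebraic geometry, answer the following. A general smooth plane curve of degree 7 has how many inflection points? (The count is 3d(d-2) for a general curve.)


For a general smooth plane curve C of degree d, the inflection points are
the intersection of C with its Hessian curve, which has degree 3(d-2).
By Bezout, the total intersection number is d * 3(d-2) = 7 * 15 = 105.
For a general curve every flex is ordinary, so each contributes
multiplicity 1 to C·Hess(C), and the number of distinct inflection
points is 3d(d-2).
Inflection points = 3*7*(7-2) = 3*7*5 = 105

105


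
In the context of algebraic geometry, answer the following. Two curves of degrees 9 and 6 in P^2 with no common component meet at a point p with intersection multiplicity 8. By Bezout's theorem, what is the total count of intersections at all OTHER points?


By Bezout's theorem, the total intersection number is d1 * d2.
Total = 9 * 6 = 54
Intersection multiplicity at p = 8
Remaining intersections = 54 - 8 = 46

46


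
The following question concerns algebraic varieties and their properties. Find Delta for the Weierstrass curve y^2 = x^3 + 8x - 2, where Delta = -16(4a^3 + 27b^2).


Compute each component:
4a^3 = 4*8^3 = 4*512 = 2048
27b^2 = 27*(-2)^2 = 27*4 = 108
4a^3 + 27b^2 = 2048 + 108 = 2156
Delta = -16*2156 = -34496

-34496


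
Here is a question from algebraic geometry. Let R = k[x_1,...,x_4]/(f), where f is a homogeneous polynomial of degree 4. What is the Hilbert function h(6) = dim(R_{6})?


For R = k[x_1,...,x_n]/(f) with f homogeneous of degree e:
The Hilbert series is (1 - t^e)/(1 - t)^n.
So h(d) = C(d+n-1, n-1) - C(d-e+n-1, n-1) for d >= e.
With n=4, e=4, d=6:
C(6+4-1, 4-1) = C(9, 3) = 84
C(6-4+4-1, 4-1) = C(5, 3) = 10
h(6) = 84 - 10 = 74

74


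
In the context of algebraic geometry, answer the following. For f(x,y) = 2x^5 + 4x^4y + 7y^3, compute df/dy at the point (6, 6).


df/dy = 4*x^4 + 3*7*y^2
At (6,6): 4*6^4 + 3*7*6^2
= 5184 + 756
= 5940

5940


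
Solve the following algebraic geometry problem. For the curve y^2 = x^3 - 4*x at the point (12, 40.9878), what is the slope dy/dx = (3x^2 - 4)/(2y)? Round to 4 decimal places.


Using implicit differentiation of y^2 = x^3 - 4*x:
2y * dy/dx = 3x^2 - 4
dy/dx = (3x^2 - 4)/(2y)
Numerator: 3*12^2 - 4 = 428
Denominator: 2*40.9878 = 81.9756
dy/dx = 428/81.9756 = 5.2211

5.2211


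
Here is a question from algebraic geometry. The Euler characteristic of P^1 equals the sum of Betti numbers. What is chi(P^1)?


The complex projective space P^1 has one cell in each even real dimension 0, 2, ..., 2.
The cohomology groups are H^{2k}(P^1) = Z for k = 0,...,1, and 0 otherwise.
Euler characteristic = sum of Betti numbers = 1 per even-dimensional cohomology group.
chi(P^1) = 1 + 1 = 2

2


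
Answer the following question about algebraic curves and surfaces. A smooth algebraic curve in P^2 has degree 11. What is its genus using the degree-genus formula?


Using the genus formula for smooth plane curves:
g = (d-1)(d-2)/2
g = (11-1)(11-2)/2
g = 10*9/2
g = 90/2 = 45

45


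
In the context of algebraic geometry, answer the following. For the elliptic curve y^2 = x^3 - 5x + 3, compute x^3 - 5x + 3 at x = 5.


Compute x^3 - 5x + 3 at x = 5:
x^3 = 5^3 = 125
(-5)*x = (-5)*5 = -25
Sum: 125 - 25 + 3 = 103

103


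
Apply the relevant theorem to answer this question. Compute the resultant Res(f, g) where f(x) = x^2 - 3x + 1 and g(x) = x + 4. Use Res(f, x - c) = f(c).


For Res(f, x - c), we evaluate f at x = c.
f(-4) = (-4)^2 - 3*(-4) + 1
= 16 + 12 + 1
= 28 + 1 = 29
Res(f, g) = 29

29


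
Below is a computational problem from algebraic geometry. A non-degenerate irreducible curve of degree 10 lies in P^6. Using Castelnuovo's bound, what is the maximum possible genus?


Castelnuovo's bound: write d - 1 = m(r-1) + epsilon with 0 <= epsilon < r-1.
d - 1 = 10 - 1 = 9
r - 1 = 6 - 1 = 5
9 = 1*5 + 4, so m = 1, epsilon = 4
pi(d, r) = m(m-1)(r-1)/2 + m*epsilon
= 1*0*5/2 + 1*4
= 0/2 + 4
= 0 + 4 = 4

4


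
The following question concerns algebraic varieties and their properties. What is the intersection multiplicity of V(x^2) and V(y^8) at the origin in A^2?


The intersection multiplicity of V(x^a) and V(y^b) at the origin is:
I(O; V(x^2), V(y^8)) = dim_k(k[x,y]/(x^2, y^8))
A basis for k[x,y]/(x^2, y^8) is the set of monomials x^i * y^j
where 0 <= i < 2 and 0 <= j < 8.
The number of such monomials is 2 * 8 = 16

16


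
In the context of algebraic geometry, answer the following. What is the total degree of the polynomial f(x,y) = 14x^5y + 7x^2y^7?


Examine each term for its total degree (sum of exponents).
  Term '14x^5y' has total degree 5+1 = 6.
  Term '7x^2y^7' has total degree 2+7 = 9.
The maximum total degree among all terms is 9.

9


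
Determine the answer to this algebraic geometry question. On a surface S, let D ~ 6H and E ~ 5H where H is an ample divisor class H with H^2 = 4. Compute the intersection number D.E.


Using bilinearity of the intersection pairing on a surface S:
(aH).(bH) = ab * (H.H)
We have H^2 = 4.
D.E = (6H).(5H) = 6*5*4
= 30*4
= 120

120


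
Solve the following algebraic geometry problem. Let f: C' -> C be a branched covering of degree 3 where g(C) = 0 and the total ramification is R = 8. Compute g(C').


Riemann-Hurwitz formula: 2g' - 2 = d(2g - 2) + R
Given: d = 3, g = 0, R = 8
2g' - 2 = 3*(2*0 - 2) + 8
2g' - 2 = 3*(-2) + 8
2g' - 2 = -6 + 8 = 2
2g' = 4
g' = 2

2


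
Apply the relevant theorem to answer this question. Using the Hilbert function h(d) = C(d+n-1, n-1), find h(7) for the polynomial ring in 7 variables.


The Hilbert function for the polynomial ring in 7 variables is:
h(d) = C(d+n-1, n-1)
h(7) = C(7+7-1, 7-1) = C(13, 6)
= 13! / (6! * 7!)
= 1716

1716


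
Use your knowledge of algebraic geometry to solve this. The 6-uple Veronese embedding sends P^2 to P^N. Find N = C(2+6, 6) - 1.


The Veronese embedding v_d: P^n -> P^N maps each point to all
degree-d monomials in n+1 homogeneous coordinates.
N = C(n+d, d) - 1
N = C(2+6, 6) - 1
N = C(8, 6) - 1
C(8, 6) = 28
N = 28 - 1 = 27

27


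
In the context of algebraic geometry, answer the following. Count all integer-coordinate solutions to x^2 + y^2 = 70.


Systematically check integer values of x where x^2 <= 70.
For each valid x, check if 70 - x^2 is a perfect square.
Total integer solutions found: 0

0


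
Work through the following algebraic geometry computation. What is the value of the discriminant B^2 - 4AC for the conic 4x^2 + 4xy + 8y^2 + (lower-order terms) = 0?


The discriminant of a conic Ax^2 + Bxy + Cy^2 + ... = 0 is B^2 - 4AC.
B^2 = 4^2 = 16
4AC = 4*4*8 = 128
Discriminant = 16 - 128 = -112

-112


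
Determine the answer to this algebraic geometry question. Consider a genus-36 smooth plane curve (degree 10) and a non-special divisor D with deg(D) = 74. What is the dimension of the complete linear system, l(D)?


First, compute the genus of a smooth plane curve of degree 10:
g = (d-1)(d-2)/2 = (10-1)(10-2)/2 = 36
For a non-special divisor D (i.e., h^1(D) = 0), Riemann-Roch gives:
l(D) = deg(D) - g + 1
Since deg(D) = 74 >= 2g - 1 = 71, D is non-special.
l(D) = 74 - 36 + 1 = 39

39


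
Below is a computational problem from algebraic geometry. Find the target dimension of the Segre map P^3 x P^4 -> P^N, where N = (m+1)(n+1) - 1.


The Segre embedding maps P^m x P^n into P^N via
all products of coordinates from each factor.
N = (m+1)(n+1) - 1
N = (3+1)(4+1) - 1
N = 4*5 - 1
N = 20 - 1 = 19

19


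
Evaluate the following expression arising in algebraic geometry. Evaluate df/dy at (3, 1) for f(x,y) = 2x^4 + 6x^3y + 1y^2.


df/dy = 6*x^3 + 2*1*y^1
At (3,1): 6*3^3 + 2*1*1^1
= 162 + 2
= 164

164


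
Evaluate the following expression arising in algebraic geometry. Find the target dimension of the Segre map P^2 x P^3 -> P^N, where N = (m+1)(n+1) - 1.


The Segre embedding maps P^m x P^n into P^N via
all products of coordinates from each factor.
N = (m+1)(n+1) - 1
N = (2+1)(3+1) - 1
N = 3*4 - 1
N = 12 - 1 = 11

11


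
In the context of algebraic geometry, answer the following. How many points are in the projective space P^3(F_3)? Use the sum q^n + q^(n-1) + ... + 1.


P^3(F_3) has (q^(n+1) - 1)/(q - 1) points.
= 3^3 + 3^2 + 3^1 + 3^0
= 27 + 9 + 3 + 1
= 40

40


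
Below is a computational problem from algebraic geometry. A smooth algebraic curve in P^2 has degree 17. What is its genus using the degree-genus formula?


Using the genus formula for smooth plane curves:
g = (d-1)(d-2)/2
g = (17-1)(17-2)/2
g = 16*15/2
g = 240/2 = 120

120


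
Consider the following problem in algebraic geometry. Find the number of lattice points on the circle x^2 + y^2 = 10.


Systematically check integer values of x where x^2 <= 10.
For each valid x, check if 10 - x^2 is a perfect square.
x=1: 10 - 1 = 9, sqrt = 3 (valid)
x=3: 10 - 9 = 1, sqrt = 1 (valid)
Total integer solutions found: 8

8


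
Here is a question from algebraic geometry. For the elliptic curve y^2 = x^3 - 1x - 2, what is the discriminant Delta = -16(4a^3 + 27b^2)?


Compute each component:
4a^3 = 4*(-1)^3 = 4*(-1) = -4
27b^2 = 27*(-2)^2 = 27*4 = 108
4a^3 + 27b^2 = -4 + 108 = 104
Delta = -16*104 = -1664

-1664


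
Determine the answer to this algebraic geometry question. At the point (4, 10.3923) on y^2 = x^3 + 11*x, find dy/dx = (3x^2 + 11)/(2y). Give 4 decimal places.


Using implicit differentiation of y^2 = x^3 + 11*x:
2y * dy/dx = 3x^2 + 11
dy/dx = (3x^2 + 11)/(2y)
Numerator: 3*4^2 + 11 = 59
Denominator: 2*10.3923 = 20.7846
dy/dx = 59/20.7846 = 2.8386

2.8386


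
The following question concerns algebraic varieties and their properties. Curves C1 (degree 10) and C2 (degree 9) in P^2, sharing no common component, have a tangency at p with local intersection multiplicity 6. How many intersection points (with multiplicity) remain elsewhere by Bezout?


By Bezout's theorem, the total intersection number is d1 * d2.
Total = 10 * 9 = 90
Intersection multiplicity at p = 6
Remaining intersections = 90 - 6 = 84

84


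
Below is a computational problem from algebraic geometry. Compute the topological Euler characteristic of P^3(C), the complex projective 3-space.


The complex projective space P^3 has one cell in each even real dimension 0, 2, ..., 6.
The cohomology groups are H^{2k}(P^3) = Z for k = 0,...,3, and 0 otherwise.
Euler characteristic = sum of Betti numbers = 1 per even-dimensional cohomology group.
chi(P^3) = 3 + 1 = 4

4


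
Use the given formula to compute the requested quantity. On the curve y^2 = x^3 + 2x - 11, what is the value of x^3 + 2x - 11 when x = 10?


Compute x^3 + 2x - 11 at x = 10:
x^3 = 10^3 = 1000
2*x = 2*10 = 20
Sum: 1000 + 20 - 11 = 1009

1009


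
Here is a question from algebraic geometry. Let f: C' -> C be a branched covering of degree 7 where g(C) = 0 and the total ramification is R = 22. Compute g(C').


Riemann-Hurwitz formula: 2g' - 2 = d(2g - 2) + R
Given: d = 7, g = 0, R = 22
2g' - 2 = 7*(2*0 - 2) + 22
2g' - 2 = 7*(-2) + 22
2g' - 2 = -14 + 22 = 8
2g' = 10
g' = 5

5


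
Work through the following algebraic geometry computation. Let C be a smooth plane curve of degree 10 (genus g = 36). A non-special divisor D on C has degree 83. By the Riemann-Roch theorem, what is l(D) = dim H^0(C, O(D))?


First, compute the genus of a smooth plane curve of degree 10:
g = (d-1)(d-2)/2 = (10-1)(10-2)/2 = 36
For a non-special divisor D (i.e., h^1(D) = 0), Riemann-Roch gives:
l(D) = deg(D) - g + 1
Since deg(D) = 83 >= 2g - 1 = 71, D is non-special.
l(D) = 83 - 36 + 1 = 48

48


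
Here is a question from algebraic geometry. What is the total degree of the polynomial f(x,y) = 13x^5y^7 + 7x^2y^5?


Examine each term for its total degree (sum of exponents).
  Term '13x^5y^7' has total degree 5+7 = 12.
  Term '7x^2y^5' has total degree 2+5 = 7.
The maximum total degree among all terms is 12.

12


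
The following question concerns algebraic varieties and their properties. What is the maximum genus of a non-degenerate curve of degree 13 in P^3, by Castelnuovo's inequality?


Castelnuovo's bound: write d - 1 = m(r-1) + epsilon with 0 <= epsilon < r-1.
d - 1 = 13 - 1 = 12
r - 1 = 3 - 1 = 2
12 = 6*2 + 0, so m = 6, epsilon = 0
pi(d, r) = m(m-1)(r-1)/2 + m*epsilon
= 6*5*2/2 + 6*0
= 60/2 + 0
= 30 + 0 = 30

30


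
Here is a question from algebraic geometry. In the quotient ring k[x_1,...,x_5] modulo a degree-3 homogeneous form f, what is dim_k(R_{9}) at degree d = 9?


For R = k[x_1,...,x_n]/(f) with f homogeneous of degree e:
The Hilbert series is (1 - t^e)/(1 - t)^n.
So h(d) = C(d+n-1, n-1) - C(d-e+n-1, n-1) for d >= e.
With n=5, e=3, d=9:
C(9+5-1, 5-1) = C(13, 4) = 715
C(9-3+5-1, 5-1) = C(10, 4) = 210
h(9) = 715 - 210 = 505

505


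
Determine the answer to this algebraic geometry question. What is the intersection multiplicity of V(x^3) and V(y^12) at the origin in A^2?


The intersection multiplicity of V(x^a) and V(y^b) at the origin is:
I(O; V(x^3), V(y^12)) = dim_k(k[x,y]/(x^3, y^12))
A basis for k[x,y]/(x^3, y^12) is the set of monomials x^i * y^j
where 0 <= i < 3 and 0 <= j < 12.
The number of such monomials is 3 * 12 = 36

36


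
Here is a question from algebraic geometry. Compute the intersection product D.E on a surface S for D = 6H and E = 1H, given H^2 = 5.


Using bilinearity of the intersection pairing on a surface S:
(aH).(bH) = ab * (H.H)
We have H^2 = 5.
D.E = (6H).(1H) = 6*1*5
= 6*5
= 30

30


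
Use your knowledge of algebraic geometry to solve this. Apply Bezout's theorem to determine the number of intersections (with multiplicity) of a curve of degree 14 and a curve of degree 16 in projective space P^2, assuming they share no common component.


Bezout's theorem states the intersection count equals the product of degrees.
Intersection count = 14 * 16 = 224

224


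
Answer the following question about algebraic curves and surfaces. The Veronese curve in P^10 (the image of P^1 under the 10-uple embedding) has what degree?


The rational normal curve in P^10 is the image of P^1 under the 10-uple Veronese.
A general hyperplane in P^10 pulls back to a degree-10 form on P^1, which has 10 zeros,
so the curve meets a general hyperplane in 10 points. Degree = 10.

10


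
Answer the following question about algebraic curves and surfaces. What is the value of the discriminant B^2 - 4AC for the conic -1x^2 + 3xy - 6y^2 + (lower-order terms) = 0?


The discriminant of a conic Ax^2 + Bxy + Cy^2 + ... = 0 is B^2 - 4AC.
B^2 = 3^2 = 9
4AC = 4*(-1)*(-6) = 24
Discriminant = 9 - 24 = -15

-15


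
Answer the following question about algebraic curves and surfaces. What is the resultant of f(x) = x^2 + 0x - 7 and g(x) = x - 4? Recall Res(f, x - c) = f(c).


For Res(f, x - c), we evaluate f at x = c.
f(4) = 4^2 + 0*4 - 7
= 16 + 0 - 7
= 16 - 7 = 9
Res(f, g) = 9

9


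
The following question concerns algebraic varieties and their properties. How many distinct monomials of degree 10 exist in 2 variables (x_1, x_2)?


The number of degree-10 monomials in 2 variables is C(d+n-1, n-1).
= C(10+2-1, 2-1) = C(11, 1)
= 11

11


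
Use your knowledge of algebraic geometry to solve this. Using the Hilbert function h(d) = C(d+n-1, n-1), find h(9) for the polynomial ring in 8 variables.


The Hilbert function for the polynomial ring in 8 variables is:
h(d) = C(d+n-1, n-1)
h(9) = C(9+8-1, 8-1) = C(16, 7)
= 16! / (7! * 9!)
= 11440

11440


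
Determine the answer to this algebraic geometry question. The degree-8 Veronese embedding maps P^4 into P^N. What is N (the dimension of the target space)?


The Veronese embedding v_d: P^n -> P^N maps each point to all
degree-d monomials in n+1 homogeneous coordinates.
N = C(n+d, d) - 1
N = C(4+8, 8) - 1
N = C(12, 8) - 1
C(12, 8) = 495
N = 495 - 1 = 494

494


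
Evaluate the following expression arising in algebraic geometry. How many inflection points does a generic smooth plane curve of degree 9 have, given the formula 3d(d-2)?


For a general smooth plane curve C of degree d, the inflection points are
the intersection of C with its Hessian curve, which has degree 3(d-2).
By Bezout, the total intersection number is d * 3(d-2) = 9 * 21 = 189.
For a general curve every flex is ordinary, so each contributes
multiplicity 1 to C·Hess(C), and the number of distinct inflection
points is 3d(d-2).
Inflection points = 3*9*(9-2) = 3*9*7 = 189

189


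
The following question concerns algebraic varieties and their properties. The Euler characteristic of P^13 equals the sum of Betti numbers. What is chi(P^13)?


The complex projective space P^13 has one cell in each even real dimension 0, 2, ..., 26.
The cohomology groups are H^{2k}(P^13) = Z for k = 0,...,13, and 0 otherwise.
Euler characteristic = sum of Betti numbers = 1 per even-dimensional cohomology group.
chi(P^13) = 13 + 1 = 14

14


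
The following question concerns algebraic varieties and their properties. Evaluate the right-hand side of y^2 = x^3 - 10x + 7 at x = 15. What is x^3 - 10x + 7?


Compute x^3 - 10x + 7 at x = 15:
x^3 = 15^3 = 3375
(-10)*x = (-10)*15 = -150
Sum: 3375 - 150 + 7 = 3232

3232


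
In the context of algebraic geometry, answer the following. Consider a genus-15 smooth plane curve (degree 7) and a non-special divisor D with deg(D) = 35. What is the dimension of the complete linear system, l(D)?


First, compute the genus of a smooth plane curve of degree 7:
g = (d-1)(d-2)/2 = (7-1)(7-2)/2 = 15
For a non-special divisor D (i.e., h^1(D) = 0), Riemann-Roch gives:
l(D) = deg(D) - g + 1
Since deg(D) = 35 >= 2g - 1 = 29, D is non-special.
l(D) = 35 - 15 + 1 = 21

21


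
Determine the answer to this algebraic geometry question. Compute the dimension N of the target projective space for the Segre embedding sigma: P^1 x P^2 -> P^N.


The Segre embedding maps P^m x P^n into P^N via
all products of coordinates from each factor.
N = (m+1)(n+1) - 1
N = (1+1)(2+1) - 1
N = 2*3 - 1
N = 6 - 1 = 5

5


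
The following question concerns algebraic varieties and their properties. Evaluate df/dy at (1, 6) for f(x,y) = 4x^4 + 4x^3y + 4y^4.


df/dy = 4*x^3 + 4*4*y^3
At (1,6): 4*1^3 + 4*4*6^3
= 4 + 3456
= 3460

3460


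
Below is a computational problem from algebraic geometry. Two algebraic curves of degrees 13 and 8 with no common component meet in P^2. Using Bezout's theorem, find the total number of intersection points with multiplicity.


Bezout's theorem states the intersection count equals the product of degrees.
Intersection count = 13 * 8 = 104

104


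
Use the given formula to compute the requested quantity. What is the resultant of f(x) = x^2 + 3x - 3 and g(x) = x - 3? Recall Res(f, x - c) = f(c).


For Res(f, x - c), we evaluate f at x = c.
f(3) = 3^2 + 3*3 - 3
= 9 + 9 - 3
= 18 - 3 = 15
Res(f, g) = 15

15


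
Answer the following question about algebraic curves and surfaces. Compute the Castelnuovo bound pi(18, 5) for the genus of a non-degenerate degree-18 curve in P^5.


Castelnuovo's bound: write d - 1 = m(r-1) + epsilon with 0 <= epsilon < r-1.
d - 1 = 18 - 1 = 17
r - 1 = 5 - 1 = 4
17 = 4*4 + 1, so m = 4, epsilon = 1
pi(d, r) = m(m-1)(r-1)/2 + m*epsilon
= 4*3*4/2 + 4*1
= 48/2 + 4
= 24 + 4 = 28

28


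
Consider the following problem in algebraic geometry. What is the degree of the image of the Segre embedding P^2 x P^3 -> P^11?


The degree of the Segre variety P^2 x P^3 is C(m+n, m).
= C(5, 2)
= 10

10


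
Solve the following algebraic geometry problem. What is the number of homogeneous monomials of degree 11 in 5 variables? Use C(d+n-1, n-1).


The number of degree-11 monomials in 5 variables is C(d+n-1, n-1).
= C(11+5-1, 5-1) = C(15, 4)
= 1365

1365


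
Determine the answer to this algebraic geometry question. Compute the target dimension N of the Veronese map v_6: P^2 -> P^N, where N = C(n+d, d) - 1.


The Veronese embedding v_d: P^n -> P^N maps each point to all
degree-d monomials in n+1 homogeneous coordinates.
N = C(n+d, d) - 1
N = C(2+6, 6) - 1
N = C(8, 6) - 1
C(8, 6) = 28
N = 28 - 1 = 27

27


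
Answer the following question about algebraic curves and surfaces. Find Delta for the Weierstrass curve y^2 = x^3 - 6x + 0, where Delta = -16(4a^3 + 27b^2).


Compute each component:
4a^3 = 4*(-6)^3 = 4*(-216) = -864
27b^2 = 27*0^2 = 27*0 = 0
4a^3 + 27b^2 = -864 + 0 = -864
Delta = -16*(-864) = 13824

13824


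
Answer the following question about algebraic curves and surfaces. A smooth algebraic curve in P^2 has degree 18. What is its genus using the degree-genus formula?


Using the genus formula for smooth plane curves:
g = (d-1)(d-2)/2
g = (18-1)(18-2)/2
g = 17*16/2
g = 272/2 = 136

136


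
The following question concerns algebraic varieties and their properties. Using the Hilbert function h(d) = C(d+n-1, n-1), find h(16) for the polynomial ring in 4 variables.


The Hilbert function for the polynomial ring in 4 variables is:
h(d) = C(d+n-1, n-1)
h(16) = C(16+4-1, 4-1) = C(19, 3)
= 19! / (3! * 16!)
= 969

969


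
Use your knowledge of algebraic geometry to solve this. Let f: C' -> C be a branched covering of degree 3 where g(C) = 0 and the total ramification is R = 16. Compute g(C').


Riemann-Hurwitz formula: 2g' - 2 = d(2g - 2) + R
Given: d = 3, g = 0, R = 16
2g' - 2 = 3*(2*0 - 2) + 16
2g' - 2 = 3*(-2) + 16
2g' - 2 = -6 + 16 = 10
2g' = 12
g' = 6

6


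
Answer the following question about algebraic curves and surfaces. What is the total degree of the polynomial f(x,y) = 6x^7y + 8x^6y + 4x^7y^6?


Examine each term for its total degree (sum of exponents).
  Term '6x^7y' has total degree 7+1 = 8.
  Term '8x^6y' has total degree 6+1 = 7.
  Term '4x^7y^6' has total degree 7+6 = 13.
The maximum total degree among all terms is 13.

13


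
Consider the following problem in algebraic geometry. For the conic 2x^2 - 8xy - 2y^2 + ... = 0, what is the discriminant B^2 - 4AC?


The discriminant of a conic Ax^2 + Bxy + Cy^2 + ... = 0 is B^2 - 4AC.
B^2 = (-8)^2 = 64
4AC = 4*2*(-2) = -16
Discriminant = 64 + 16 = 80

80


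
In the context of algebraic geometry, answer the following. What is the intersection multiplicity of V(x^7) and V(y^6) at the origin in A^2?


The intersection multiplicity of V(x^a) and V(y^b) at the origin is:
I(O; V(x^7), V(y^6)) = dim_k(k[x,y]/(x^7, y^6))
A basis for k[x,y]/(x^7, y^6) is the set of monomials x^i * y^j
where 0 <= i < 7 and 0 <= j < 6.
The number of such monomials is 7 * 6 = 42

42


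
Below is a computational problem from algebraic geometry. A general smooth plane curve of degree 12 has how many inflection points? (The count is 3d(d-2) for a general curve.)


For a general smooth plane curve C of degree d, the inflection points are
the intersection of C with its Hessian curve, which has degree 3(d-2).
By Bezout, the total intersection number is d * 3(d-2) = 12 * 30 = 360.
For a general curve every flex is ordinary, so each contributes
multiplicity 1 to C·Hess(C), and the number of distinct inflection
points is 3d(d-2).
Inflection points = 3*12*(12-2) = 3*12*10 = 360

360


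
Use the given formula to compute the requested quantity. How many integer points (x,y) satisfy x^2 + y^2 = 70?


Systematically check integer values of x where x^2 <= 70.
For each valid x, check if 70 - x^2 is a perfect square.
Total integer solutions found: 0

0


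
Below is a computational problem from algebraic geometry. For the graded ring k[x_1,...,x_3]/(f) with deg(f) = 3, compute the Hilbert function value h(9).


For R = k[x_1,...,x_n]/(f) with f homogeneous of degree e:
The Hilbert series is (1 - t^e)/(1 - t)^n.
So h(d) = C(d+n-1, n-1) - C(d-e+n-1, n-1) for d >= e.
With n=3, e=3, d=9:
C(9+3-1, 3-1) = C(11, 2) = 55
C(9-3+3-1, 3-1) = C(8, 2) = 28
h(9) = 55 - 28 = 27

27


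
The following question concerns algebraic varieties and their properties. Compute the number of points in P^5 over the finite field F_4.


P^5(F_4) has (q^(n+1) - 1)/(q - 1) points.
= 4^5 + 4^4 + 4^3 + 4^2 + 4^1 + 4^0
= 1024 + 256 + 64 + 16 + 4 + 1
= 1365

1365


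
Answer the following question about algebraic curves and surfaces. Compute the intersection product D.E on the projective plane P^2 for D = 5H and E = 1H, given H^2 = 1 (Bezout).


Using bilinearity of the intersection pairing on the projective plane P^2:
(aH).(bH) = ab * (H.H)
We have H^2 = 1 (Bezout).
D.E = (5H).(1H) = 5*1*1
= 5*1
= 5

5


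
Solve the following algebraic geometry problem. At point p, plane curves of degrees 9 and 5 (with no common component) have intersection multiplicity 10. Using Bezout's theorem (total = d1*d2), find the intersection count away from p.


By Bezout's theorem, the total intersection number is d1 * d2.
Total = 9 * 5 = 45
Intersection multiplicity at p = 10
Remaining intersections = 45 - 10 = 35

35


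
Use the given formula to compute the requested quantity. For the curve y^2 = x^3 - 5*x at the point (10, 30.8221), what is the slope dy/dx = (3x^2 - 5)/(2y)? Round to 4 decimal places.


Using implicit differentiation of y^2 = x^3 - 5*x:
2y * dy/dx = 3x^2 - 5
dy/dx = (3x^2 - 5)/(2y)
Numerator: 3*10^2 - 5 = 295
Denominator: 2*30.8221 = 61.6442
dy/dx = 295/61.6442 = 4.7855

4.7855


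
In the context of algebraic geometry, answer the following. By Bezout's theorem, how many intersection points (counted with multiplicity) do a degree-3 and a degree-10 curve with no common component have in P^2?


Bezout's theorem states the intersection count equals the product of degrees.
Intersection count = 3 * 10 = 30

30


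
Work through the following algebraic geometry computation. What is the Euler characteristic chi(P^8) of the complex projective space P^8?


The complex projective space P^8 has one cell in each even real dimension 0, 2, ..., 16.
The cohomology groups are H^{2k}(P^8) = Z for k = 0,...,8, and 0 otherwise.
Euler characteristic = sum of Betti numbers = 1 per even-dimensional cohomology group.
chi(P^8) = 8 + 1 = 9

9


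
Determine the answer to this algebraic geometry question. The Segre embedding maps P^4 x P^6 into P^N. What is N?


The Segre embedding maps P^m x P^n into P^N via
all products of coordinates from each factor.
N = (m+1)(n+1) - 1
N = (4+1)(6+1) - 1
N = 5*7 - 1
N = 35 - 1 = 34

34


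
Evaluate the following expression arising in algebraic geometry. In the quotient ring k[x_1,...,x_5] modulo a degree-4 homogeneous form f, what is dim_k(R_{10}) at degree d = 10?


For R = k[x_1,...,x_n]/(f) with f homogeneous of degree e:
The Hilbert series is (1 - t^e)/(1 - t)^n.
So h(d) = C(d+n-1, n-1) - C(d-e+n-1, n-1) for d >= e.
With n=5, e=4, d=10:
C(10+5-1, 5-1) = C(14, 4) = 1001
C(10-4+5-1, 5-1) = C(10, 4) = 210
h(10) = 1001 - 210 = 791

791


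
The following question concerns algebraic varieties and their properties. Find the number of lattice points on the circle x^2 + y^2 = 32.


Systematically check integer values of x where x^2 <= 32.
For each valid x, check if 32 - x^2 is a perfect square.
x=4: 32 - 16 = 16, sqrt = 4 (valid)
Total integer solutions found: 4

4


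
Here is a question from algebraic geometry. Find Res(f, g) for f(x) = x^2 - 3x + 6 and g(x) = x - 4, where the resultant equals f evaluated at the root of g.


For Res(f, x - c), we evaluate f at x = c.
f(4) = 4^2 - 3*4 + 6
= 16 - 12 + 6
= 4 + 6 = 10
Res(f, g) = 10

10


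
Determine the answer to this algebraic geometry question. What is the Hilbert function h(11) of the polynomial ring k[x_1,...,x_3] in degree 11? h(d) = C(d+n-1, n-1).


The Hilbert function for the polynomial ring in 3 variables is:
h(d) = C(d+n-1, n-1)
h(11) = C(11+3-1, 3-1) = C(13, 2)
= 13! / (2! * 11!)
= 78

78


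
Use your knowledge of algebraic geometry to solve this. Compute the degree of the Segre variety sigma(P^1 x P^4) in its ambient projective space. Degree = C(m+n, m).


The degree of the Segre variety P^1 x P^4 is C(m+n, m).
= C(5, 1)
= 5

5


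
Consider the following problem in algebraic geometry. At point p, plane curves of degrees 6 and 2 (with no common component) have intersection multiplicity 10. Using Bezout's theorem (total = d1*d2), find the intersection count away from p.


By Bezout's theorem, the total intersection number is d1 * d2.
Total = 6 * 2 = 12
Intersection multiplicity at p = 10
Remaining intersections = 12 - 10 = 2

2


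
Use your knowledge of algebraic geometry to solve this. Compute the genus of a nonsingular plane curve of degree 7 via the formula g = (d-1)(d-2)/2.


Using the genus formula for smooth plane curves:
g = (d-1)(d-2)/2
g = (7-1)(7-2)/2
g = 6*5/2
g = 30/2 = 15

15


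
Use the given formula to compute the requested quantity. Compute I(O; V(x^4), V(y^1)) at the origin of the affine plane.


The intersection multiplicity of V(x^a) and V(y^b) at the origin is:
I(O; V(x^4), V(y^1)) = dim_k(k[x,y]/(x^4, y^1))
A basis for k[x,y]/(x^4, y^1) is the set of monomials x^i * y^j
where 0 <= i < 4 and 0 <= j < 1.
The number of such monomials is 4 * 1 = 4

4


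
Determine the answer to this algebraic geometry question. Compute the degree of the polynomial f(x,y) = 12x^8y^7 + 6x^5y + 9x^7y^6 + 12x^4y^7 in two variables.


Examine each term for its total degree (sum of exponents).
  Term '12x^8y^7' has total degree 8+7 = 15.
  Term '6x^5y' has total degree 5+1 = 6.
  Term '9x^7y^6' has total degree 7+6 = 13.
  Term '12x^4y^7' has total degree 4+7 = 11.
The maximum total degree among all terms is 15.

15


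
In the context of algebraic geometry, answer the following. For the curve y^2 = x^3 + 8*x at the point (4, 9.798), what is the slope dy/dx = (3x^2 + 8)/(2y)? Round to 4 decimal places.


Using implicit differentiation of y^2 = x^3 + 8*x:
2y * dy/dx = 3x^2 + 8
dy/dx = (3x^2 + 8)/(2y)
Numerator: 3*4^2 + 8 = 56
Denominator: 2*9.798 = 19.596
dy/dx = 56/19.596 = 2.8577

2.8577


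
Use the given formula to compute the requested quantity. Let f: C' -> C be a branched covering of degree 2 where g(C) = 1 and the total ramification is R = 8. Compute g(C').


Riemann-Hurwitz formula: 2g' - 2 = d(2g - 2) + R
Given: d = 2, g = 1, R = 8
2g' - 2 = 2*(2*1 - 2) + 8
2g' - 2 = 2*0 + 8
2g' - 2 = 0 + 8 = 8
2g' = 10
g' = 5

5


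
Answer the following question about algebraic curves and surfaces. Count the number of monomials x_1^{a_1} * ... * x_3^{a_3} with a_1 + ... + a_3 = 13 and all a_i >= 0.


The number of degree-13 monomials in 3 variables is C(d+n-1, n-1).
= C(13+3-1, 3-1) = C(15, 2)
= 105

105


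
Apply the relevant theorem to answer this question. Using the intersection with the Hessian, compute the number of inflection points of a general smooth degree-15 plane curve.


For a general smooth plane curve C of degree d, the inflection points are
the intersection of C with its Hessian curve, which has degree 3(d-2).
By Bezout, the total intersection number is d * 3(d-2) = 15 * 39 = 585.
For a general curve every flex is ordinary, so each contributes
multiplicity 1 to C·Hess(C), and the number of distinct inflection
points is 3d(d-2).
Inflection points = 3*15*(15-2) = 3*15*13 = 585

585


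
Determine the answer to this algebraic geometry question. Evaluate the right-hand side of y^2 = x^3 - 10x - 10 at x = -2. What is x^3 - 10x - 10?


Compute x^3 - 10x - 10 at x = -2:
x^3 = (-2)^3 = -8
(-10)*x = (-10)*(-2) = 20
Sum: -8 + 20 - 10 = 2

2


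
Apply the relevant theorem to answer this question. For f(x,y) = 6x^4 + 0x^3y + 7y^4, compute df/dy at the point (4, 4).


df/dy = 0*x^3 + 4*7*y^3
At (4,4): 0*4^3 + 4*7*4^3
= 0 + 1792
= 1792

1792


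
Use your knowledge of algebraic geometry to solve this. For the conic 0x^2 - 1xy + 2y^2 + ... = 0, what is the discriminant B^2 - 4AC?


The discriminant of a conic Ax^2 + Bxy + Cy^2 + ... = 0 is B^2 - 4AC.
B^2 = (-1)^2 = 1
4AC = 4*0*2 = 0
Discriminant = 1 + 0 = 1

1


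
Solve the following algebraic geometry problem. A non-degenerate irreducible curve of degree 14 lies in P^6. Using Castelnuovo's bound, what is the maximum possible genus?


Castelnuovo's bound: write d - 1 = m(r-1) + epsilon with 0 <= epsilon < r-1.
d - 1 = 14 - 1 = 13
r - 1 = 6 - 1 = 5
13 = 2*5 + 3, so m = 2, epsilon = 3
pi(d, r) = m(m-1)(r-1)/2 + m*epsilon
= 2*1*5/2 + 2*3
= 10/2 + 6
= 5 + 6 = 11

11


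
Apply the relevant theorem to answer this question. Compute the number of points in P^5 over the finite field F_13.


P^5(F_13) has (q^(n+1) - 1)/(q - 1) points.
= 13^5 + 13^4 + 13^3 + 13^2 + 13^1 + 13^0
= 371293 + 28561 + 2197 + 169 + 13 + 1
= 402234

402234


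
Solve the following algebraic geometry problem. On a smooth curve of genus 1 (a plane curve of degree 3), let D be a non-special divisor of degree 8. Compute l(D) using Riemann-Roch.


First, compute the genus of a smooth plane curve of degree 3:
g = (d-1)(d-2)/2 = (3-1)(3-2)/2 = 1
For a non-special divisor D (i.e., h^1(D) = 0), Riemann-Roch gives:
l(D) = deg(D) - g + 1
Since deg(D) = 8 >= 2g - 1 = 1, D is non-special.
l(D) = 8 - 1 + 1 = 8

8


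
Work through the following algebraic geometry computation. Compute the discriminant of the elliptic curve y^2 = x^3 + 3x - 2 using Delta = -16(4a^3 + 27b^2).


Compute each component:
4a^3 = 4*3^3 = 4*27 = 108
27b^2 = 27*(-2)^2 = 27*4 = 108
4a^3 + 27b^2 = 108 + 108 = 216
Delta = -16*216 = -3456

-3456


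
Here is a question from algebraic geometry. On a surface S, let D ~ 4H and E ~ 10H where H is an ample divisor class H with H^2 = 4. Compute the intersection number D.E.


Using bilinearity of the intersection pairing on a surface S:
(aH).(bH) = ab * (H.H)
We have H^2 = 4.
D.E = (4H).(10H) = 4*10*4
= 40*4
= 160

160


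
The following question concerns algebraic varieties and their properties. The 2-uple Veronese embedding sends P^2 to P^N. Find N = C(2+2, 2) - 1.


The Veronese embedding v_d: P^n -> P^N maps each point to all
degree-d monomials in n+1 homogeneous coordinates.
N = C(n+d, d) - 1
N = C(2+2, 2) - 1
N = C(4, 2) - 1
C(4, 2) = 6
N = 6 - 1 = 5

5


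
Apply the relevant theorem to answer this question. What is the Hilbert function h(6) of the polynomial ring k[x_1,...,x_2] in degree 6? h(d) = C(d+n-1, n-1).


The Hilbert function for the polynomial ring in 2 variables is:
h(d) = C(d+n-1, n-1)
h(6) = C(6+2-1, 2-1) = C(7, 1)
= 7! / (1! * 6!)
= 7

7


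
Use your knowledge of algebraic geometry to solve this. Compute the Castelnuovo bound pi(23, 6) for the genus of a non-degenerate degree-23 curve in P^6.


Castelnuovo's bound: write d - 1 = m(r-1) + epsilon with 0 <= epsilon < r-1.
d - 1 = 23 - 1 = 22
r - 1 = 6 - 1 = 5
22 = 4*5 + 2, so m = 4, epsilon = 2
pi(d, r) = m(m-1)(r-1)/2 + m*epsilon
= 4*3*5/2 + 4*2
= 60/2 + 8
= 30 + 8 = 38

38


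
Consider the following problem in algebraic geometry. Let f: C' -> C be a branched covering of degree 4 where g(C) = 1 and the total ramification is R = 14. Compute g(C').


Riemann-Hurwitz formula: 2g' - 2 = d(2g - 2) + R
Given: d = 4, g = 1, R = 14
2g' - 2 = 4*(2*1 - 2) + 14
2g' - 2 = 4*0 + 14
2g' - 2 = 0 + 14 = 14
2g' = 16
g' = 8

8


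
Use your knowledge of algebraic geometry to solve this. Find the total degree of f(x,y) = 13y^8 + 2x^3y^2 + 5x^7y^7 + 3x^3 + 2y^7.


Examine each term for its total degree (sum of exponents).
  Term '13y^8' has total degree 0+8 = 8.
  Term '2x^3y^2' has total degree 3+2 = 5.
  Term '5x^7y^7' has total degree 7+7 = 14.
  Term '3x^3' has total degree 3+0 = 3.
  Term '2y^7' has total degree 0+7 = 7.
The maximum total degree among all terms is 14.

14
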